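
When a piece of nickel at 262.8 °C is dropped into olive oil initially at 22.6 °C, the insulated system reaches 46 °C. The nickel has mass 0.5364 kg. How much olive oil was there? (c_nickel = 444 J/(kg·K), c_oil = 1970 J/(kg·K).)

m ≈ 1.12 kg

|Q_nickel| = |Q_oil|:
0.5364·444·(262.8 − 46) = m·1970·(46 − 22.6)
46098 m = 51633  ⇒  m ≈ 1.12 kg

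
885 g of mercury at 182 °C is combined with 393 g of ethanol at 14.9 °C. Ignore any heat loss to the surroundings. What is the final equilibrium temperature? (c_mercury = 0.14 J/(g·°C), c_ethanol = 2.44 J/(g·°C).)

T_f ≈ 34.0 °C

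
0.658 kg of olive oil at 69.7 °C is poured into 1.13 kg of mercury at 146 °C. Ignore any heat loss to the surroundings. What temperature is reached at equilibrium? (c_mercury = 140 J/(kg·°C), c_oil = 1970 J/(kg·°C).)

T_f ≈ 78.0 °C

Heat lost by the mercury equals heat gained by the oil:
1.13·140·(146 − T) = 0.658·1970·(T − 69.7)
158.2(146 − T) = 1296.3(T − 69.7)
1454.5 T = 113447  ⇒  T ≈ 78.00 °C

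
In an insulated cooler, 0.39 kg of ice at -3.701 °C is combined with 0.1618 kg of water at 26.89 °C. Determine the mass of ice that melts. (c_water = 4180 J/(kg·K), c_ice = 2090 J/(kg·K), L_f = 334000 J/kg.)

m_melted ≈ 0.0454 kg

Cooling the water to 0 °C releases 0.1618·4180·26.89 = 18186 J.
Warming the ice to 0 °C takes 0.39·2090·3.701 = 3016.7 J, leaving 15170 J for melting.
Fully melting the ice requires m_ice L_f = 0.39·334000 = 130260 J.
Since 15170 < 130260 J, not all the ice melts; equilibrium is at 0 °C.
Mass melted = 15170/334000 ≈ 0.04542 kg.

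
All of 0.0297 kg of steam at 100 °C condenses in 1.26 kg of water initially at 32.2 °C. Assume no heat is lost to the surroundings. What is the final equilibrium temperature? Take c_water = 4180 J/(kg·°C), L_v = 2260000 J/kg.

T_f ≈ 46.2 °C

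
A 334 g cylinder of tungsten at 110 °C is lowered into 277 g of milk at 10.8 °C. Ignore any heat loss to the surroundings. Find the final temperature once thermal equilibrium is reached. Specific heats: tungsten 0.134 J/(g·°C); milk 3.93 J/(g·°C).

T_f ≈ 14.7 °C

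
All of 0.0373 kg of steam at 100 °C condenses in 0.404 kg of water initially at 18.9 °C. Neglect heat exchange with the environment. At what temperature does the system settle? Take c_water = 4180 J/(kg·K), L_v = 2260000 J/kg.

T_f ≈ 71.5 °C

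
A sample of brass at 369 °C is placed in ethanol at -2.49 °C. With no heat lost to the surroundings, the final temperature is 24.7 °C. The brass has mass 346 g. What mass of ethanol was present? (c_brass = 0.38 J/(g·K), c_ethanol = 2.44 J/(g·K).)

|Q_brass| = |Q_ethanol|:
346·0.38·(369 − 24.7) = m·2.44·(24.7 − (-2.49))
66.34 m = 45269  ⇒  m ≈ 682.3 g

m ≈ 682 g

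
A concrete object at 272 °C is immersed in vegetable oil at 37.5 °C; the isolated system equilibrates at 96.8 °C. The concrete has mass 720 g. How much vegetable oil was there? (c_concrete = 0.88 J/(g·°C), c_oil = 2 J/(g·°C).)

m ≈ 936 g

Heat gained plus heat lost sum to zero:
720·0.88·(96.8 − 272) + m·2·(96.8 − 37.5) = 0
118.6 m = 111007
m = 111007/118.6 ≈ 936 g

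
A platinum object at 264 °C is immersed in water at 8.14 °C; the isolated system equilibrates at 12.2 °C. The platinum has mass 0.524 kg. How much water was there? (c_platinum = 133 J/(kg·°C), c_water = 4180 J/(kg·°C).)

Net heat exchanged in the isolated system is zero:
0.524·133·(12.2 − 264) + m·4180·(12.2 − 8.14) = 0
16971 m = 17548
m = 17548/16971 ≈ 1.034 kg

m ≈ 1.03 kg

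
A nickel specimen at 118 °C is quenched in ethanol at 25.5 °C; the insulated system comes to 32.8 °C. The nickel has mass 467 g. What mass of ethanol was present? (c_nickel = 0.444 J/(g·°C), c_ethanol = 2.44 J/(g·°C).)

Net heat exchanged in the isolated system is zero:
467×0.444×(32.8 − 118) + m×2.44×(32.8 − 25.5) = 0
17.81 m = 17666
m = 17666/17.81 ≈ 991.8 g

m ≈ 992 g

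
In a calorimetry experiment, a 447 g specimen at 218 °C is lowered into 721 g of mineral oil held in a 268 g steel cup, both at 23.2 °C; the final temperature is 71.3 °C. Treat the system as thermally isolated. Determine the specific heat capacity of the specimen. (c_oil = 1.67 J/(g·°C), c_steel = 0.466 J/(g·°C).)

Heat gained plus heat lost sum to zero:
447×c×(71.3 − 218) + 721×1.67×(71.3 − 23.2) + 268×0.466×(71.3 − 23.2) = 0
-65575 c = -63923
c = -63923/-65575 ≈ 0.9748 J/(g·°C)

c ≈ 0.975 J/(g·°C)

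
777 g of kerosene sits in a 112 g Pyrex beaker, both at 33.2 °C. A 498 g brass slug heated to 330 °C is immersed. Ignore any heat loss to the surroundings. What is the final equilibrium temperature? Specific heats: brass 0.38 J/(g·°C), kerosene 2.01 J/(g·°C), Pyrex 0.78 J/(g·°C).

Setting the total heat transfer to zero:
498*0.38*(T − 330) + 777*2.01*(T − 33.2) + 112*0.78*(T − 33.2) = 0
189.24(T − 330) + 1561.8(T − 33.2) + 87.36(T − 33.2) = 0
1838.4 T = 117200
T = 117200 / 1838.4 = 63.8 °C

T_f ≈ 63.8 °C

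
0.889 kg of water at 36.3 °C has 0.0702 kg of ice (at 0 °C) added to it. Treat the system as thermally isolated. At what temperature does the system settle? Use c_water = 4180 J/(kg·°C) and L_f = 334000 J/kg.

T_f ≈ 27.8 °C

Setting the total heat transfer to zero:
melt ice: 0.0702×334000 = 23447; meltwater 0→T: 0.0702×4180×T = 293.44 T; water: 3716(T − 36.3)
4009.5 T = 134892 − 23447 = 111445
T ≈ 27.80 °C (positive, so assuming full melt was valid).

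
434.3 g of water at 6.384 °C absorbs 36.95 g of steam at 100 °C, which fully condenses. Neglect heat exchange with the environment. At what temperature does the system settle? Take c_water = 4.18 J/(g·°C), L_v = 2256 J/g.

T_f ≈ 56.0 °C

Energy balance with sensible and latent terms:
condense steam: −36.95·2256 = −83359
  condensed water 100 °C→T: 154.45(T − 100)
  water warms: 434.3·4.18·(T − 6.384) = 1815.4(T − 6.384)
1969.8 T = 83359 + 15445 + 11589 = 110394
T ≈ 56.04 °C (< 100 °C, so full condensation is consistent).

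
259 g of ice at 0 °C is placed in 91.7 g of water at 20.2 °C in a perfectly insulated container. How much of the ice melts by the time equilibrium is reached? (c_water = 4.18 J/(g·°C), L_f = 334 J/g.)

m_melted ≈ 23.2 g

Heat available from the water dropping to 0 °C: 91.7·4.18·20.2 = 7742.8 J.
To melt every bit of ice: 259·334 = 86506 J.
Since 7742.8 < 86506 J, not all the ice melts; equilibrium is at 0 °C.
m_melted·334 = 7742.8  ⇒  m_melted ≈ 23.18 g.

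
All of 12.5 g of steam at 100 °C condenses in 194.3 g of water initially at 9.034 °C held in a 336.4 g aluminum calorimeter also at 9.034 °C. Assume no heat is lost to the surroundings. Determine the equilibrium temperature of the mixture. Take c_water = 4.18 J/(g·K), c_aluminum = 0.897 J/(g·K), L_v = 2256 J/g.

T_f ≈ 37.3 °C

Net heat exchanged in the isolated system is zero:
steam→water at 100 °C releases m L_v = 12.5×2256 = 28200
  condensed water 100 °C→T: 52.25(T − 100)
  water warms: 194.3×4.18×(T − 9.034) = 812.17(T − 9.034)
  cup: 301.75(T − 9.034)
1166.2 T = 28200 + 5225 + 10063 = 43488
T ≈ 37.29 °C (< 100 °C, so full condensation is consistent).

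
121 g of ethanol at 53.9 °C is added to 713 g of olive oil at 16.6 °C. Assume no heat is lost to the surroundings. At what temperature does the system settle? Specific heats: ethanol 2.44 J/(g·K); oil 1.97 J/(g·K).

T_f = Σ m_i c_i T_i / Σ m_i c_i:
T_f = (295.24·53.9 + 1404.6·16.6) / (295.24 + 1404.6)
    = 39230 / 1699.8 ≈ 23.08 °C

T_f ≈ 23.1 °C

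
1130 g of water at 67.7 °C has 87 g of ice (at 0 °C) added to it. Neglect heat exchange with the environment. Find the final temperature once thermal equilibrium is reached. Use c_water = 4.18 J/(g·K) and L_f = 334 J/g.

T_f ≈ 57.1 °C

Conservation of energy gives ΣQ = 0:
latent heat to melt: 87·334 = 29058; warm the meltwater: 363.66 T; water cools: 1130·4.18·(T − 67.7) = 4723.4(T − 67.7)
5087.1 T = 319774 − 29058 = 290716
T ≈ 57.15 °C (positive, so assuming full melt was valid).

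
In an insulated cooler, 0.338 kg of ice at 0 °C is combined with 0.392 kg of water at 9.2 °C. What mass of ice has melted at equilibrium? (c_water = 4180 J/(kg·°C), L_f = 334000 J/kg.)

Water can give up m c ΔT = 0.392·4180·9.2 = 15075 J before reaching 0 °C.
Fully melting the ice requires m_ice L_f = 0.338·334000 = 112892 J.
That's not enough to melt it all — equilibrium is at 0 °C with ice remaining.
m_melt = 15075 / L_f = 0.04513 kg.

m_melted ≈ 0.0451 kg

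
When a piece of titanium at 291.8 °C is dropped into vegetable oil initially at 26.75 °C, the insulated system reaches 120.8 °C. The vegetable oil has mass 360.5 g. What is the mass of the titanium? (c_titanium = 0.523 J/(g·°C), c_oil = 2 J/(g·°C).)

Let T be the final temperature. ΣQ_i = 0:
m·0.523·(120.8 − 291.8) + 360.5·2·(120.8 − 26.75) = 0
-89.43 m = -67810
m = -67810/-89.43 ≈ 758.2 g

m ≈ 758 g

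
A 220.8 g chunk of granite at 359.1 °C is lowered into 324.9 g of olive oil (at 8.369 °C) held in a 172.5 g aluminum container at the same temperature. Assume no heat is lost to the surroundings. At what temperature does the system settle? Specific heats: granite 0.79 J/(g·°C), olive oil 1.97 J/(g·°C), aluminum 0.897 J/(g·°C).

Net heat exchanged in the isolated system is zero:
220.8*0.79*(T − 359.1) + 324.9*1.97*(T − 8.369) + 172.5*0.897*(T − 8.369) = 0
174.43(T − 359.1) + 640.05(T − 8.369) + 154.73(T − 8.369) = 0
(174.43 + 640.05 + 154.73) T = 174.43*359.1 + 640.05*8.369 + 154.73*8.369
T ≈ 71.49 °C

T_f ≈ 71.5 °C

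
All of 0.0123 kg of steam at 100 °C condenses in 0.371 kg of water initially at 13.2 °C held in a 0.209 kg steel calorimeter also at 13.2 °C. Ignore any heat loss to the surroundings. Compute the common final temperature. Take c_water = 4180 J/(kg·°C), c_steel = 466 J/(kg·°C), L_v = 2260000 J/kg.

T_f ≈ 32.2 °C

Sum of m c ΔT and latent-heat terms is zero:
condense steam: −0.0123·2260000 = −27798; condensate cools 100→T: 0.0123·4180·(T − 100) = 51.41(T − 100); original water: 1550.8(T − 13.2); cup: 97.39(T − 13.2)
1699.6 T = 27798 + 5141.4 + 21756 = 54695
T ≈ 32.18 °C — below 100 °C, confirming all the steam condensed.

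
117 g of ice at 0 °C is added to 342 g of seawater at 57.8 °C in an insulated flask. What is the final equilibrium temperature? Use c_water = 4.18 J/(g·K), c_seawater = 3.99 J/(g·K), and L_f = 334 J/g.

T_f ≈ 21.5 °C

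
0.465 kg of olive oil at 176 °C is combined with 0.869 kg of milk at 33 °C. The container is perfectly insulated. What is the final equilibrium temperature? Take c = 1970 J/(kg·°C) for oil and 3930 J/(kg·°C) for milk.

Let T be the final temperature. ΣQ_i = 0:
0.465*1970*(T − 176) + 0.869*3930*(T − 33) = 0
4331.2 T = 273925
T ≈ 63.24 °C

T_f ≈ 63.2 °C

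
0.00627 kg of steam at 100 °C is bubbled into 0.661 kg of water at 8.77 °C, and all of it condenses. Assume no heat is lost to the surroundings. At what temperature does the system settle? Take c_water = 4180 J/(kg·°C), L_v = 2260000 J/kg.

Energy conservation, ΣQ = 0:
latent heat released on condensation: 0.00627×2260000 = 14170; condensed water 100 °C→T: 26.21(T − 100); original water: 2763(T − 8.77)
2789.2 T = 14170 + 2620.9 + 24231 = 41022
T ≈ 14.71 °C, under the boiling point, so the assumption holds.

T_f ≈ 14.7 °C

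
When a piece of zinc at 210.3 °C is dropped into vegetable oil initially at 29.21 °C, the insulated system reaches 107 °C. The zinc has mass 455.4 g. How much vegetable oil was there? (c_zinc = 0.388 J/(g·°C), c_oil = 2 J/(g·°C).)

Heat gained plus heat lost sum to zero:
455.4·0.388·(107 − 210.3) + m·2·(107 − 29.21) = 0
155.58 m = 18253
m = 18253/155.58 ≈ 117.3 g

m ≈ 117 g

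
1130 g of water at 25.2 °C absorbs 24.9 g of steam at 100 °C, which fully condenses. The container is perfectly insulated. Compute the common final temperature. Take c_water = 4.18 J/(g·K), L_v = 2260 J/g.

T_f ≈ 38.5 °C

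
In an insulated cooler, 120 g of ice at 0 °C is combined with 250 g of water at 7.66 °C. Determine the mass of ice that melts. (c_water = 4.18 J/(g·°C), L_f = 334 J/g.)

Heat available from the water dropping to 0 °C: 250·4.18·7.66 = 8004.7 J.
Melting all 120 g of ice would need 120·334 = 40080 J.
Since 8004.7 < 40080 J, not all the ice melts; equilibrium is at 0 °C.
m_melted·334 = 8004.7  ⇒  m_melted ≈ 23.97 g.

m_melted ≈ 24 g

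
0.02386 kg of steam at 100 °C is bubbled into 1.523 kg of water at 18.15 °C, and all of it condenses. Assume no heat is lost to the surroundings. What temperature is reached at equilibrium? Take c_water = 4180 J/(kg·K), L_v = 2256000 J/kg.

Heat gained plus heat lost sum to zero:
latent heat released on condensation: 0.02386×2256000 = 53828
  condensate cools 100→T: 0.02386×4180×(T − 100) = 99.73(T − 100)
  water warms: 1.523×4180×(T − 18.15) = 6366.1(T − 18.15)
6465.9 T = 53828 + 9973.5 + 115545 = 179347
T ≈ 27.74 °C (< 100 °C, so full condensation is consistent).

T_f ≈ 27.7 °C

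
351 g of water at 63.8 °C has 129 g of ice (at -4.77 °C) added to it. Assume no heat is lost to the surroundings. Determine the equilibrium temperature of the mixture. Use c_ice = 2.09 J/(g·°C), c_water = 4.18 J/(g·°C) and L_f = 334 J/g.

T_f ≈ 24.5 °C

Heat gained plus heat lost sum to zero:
ice -4.77→0 °C: 129·2.09·4.77 = 1286; latent heat to melt: 129·334 = 43086; meltwater 0→T: 129·4.18·T = 539.22 T; water: 1467.2(T − 63.8)
2006.4 T = 93606 − 44372 = 49234
T ≈ 24.54 °C (positive, so assuming full melt was valid).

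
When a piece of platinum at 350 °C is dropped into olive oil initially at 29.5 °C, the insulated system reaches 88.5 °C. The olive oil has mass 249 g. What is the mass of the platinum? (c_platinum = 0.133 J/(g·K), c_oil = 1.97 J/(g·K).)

Heat lost by the platinum = heat gained by the oil:
m×0.133×(350 − 88.5) = 249×1.97×(88.5 − 29.5)
34.78 m = 28941  ⇒  m ≈ 832.1 g

m ≈ 832 g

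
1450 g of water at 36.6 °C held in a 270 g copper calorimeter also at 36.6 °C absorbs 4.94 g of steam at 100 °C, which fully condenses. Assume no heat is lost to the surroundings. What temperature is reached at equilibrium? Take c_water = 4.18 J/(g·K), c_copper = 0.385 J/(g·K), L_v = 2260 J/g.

T_f ≈ 38.6 °C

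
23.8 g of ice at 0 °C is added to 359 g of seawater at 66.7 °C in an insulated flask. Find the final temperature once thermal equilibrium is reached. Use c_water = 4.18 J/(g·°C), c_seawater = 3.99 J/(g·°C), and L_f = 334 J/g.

T_f ≈ 57.2 °C

Heat gained plus heat lost sum to zero:
fusion: m_ice L_f = 23.8·334 = 7949.2
  meltwater 0→T: 23.8·4.18·T = 99.48 T
  seawater: 1432.4(T − 66.7)
1531.9 T = 95542 − 7949.2 = 87593
T ≈ 57.18 °C. Since T > 0 °C, the all-ice-melts assumption holds.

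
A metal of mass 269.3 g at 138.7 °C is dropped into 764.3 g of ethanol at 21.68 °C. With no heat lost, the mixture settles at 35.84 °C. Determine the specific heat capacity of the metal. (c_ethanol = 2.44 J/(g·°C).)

c ≈ 0.953 J/(g·°C)

m_s c (T_s − T_f) = m_ethanol c_ethanol (T_f − T_0):
269.3×c×(138.7 − 35.84) = 764.3×2.44×(35.84 − 21.68)
27700 c = 26407  ⇒  c ≈ 0.9533 J/(g·°C)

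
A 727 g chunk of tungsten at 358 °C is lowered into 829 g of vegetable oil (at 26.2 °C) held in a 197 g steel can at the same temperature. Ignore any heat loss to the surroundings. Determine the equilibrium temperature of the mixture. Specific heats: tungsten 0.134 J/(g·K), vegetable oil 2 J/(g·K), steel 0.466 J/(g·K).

Net heat exchanged in the isolated system is zero:
727·0.134·(T − 358) + 829·2·(T − 26.2) + 197·0.466·(T − 26.2) = 0
97.42(T − 358) + 1658(T − 26.2) + 91.8(T − 26.2) = 0
1847.2 T = 80720
T = 80720/1847.2 ≈ 43.70 °C

T_f ≈ 43.7 °C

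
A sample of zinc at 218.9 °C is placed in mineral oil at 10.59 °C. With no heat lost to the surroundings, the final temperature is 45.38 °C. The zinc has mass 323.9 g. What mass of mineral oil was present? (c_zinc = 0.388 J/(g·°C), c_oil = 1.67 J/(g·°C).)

m ≈ 375 g

Heat lost by the zinc = heat gained by the oil:
323.9·0.388·(218.9 − 45.38) = m·1.67·(45.38 − 10.59)
58.1 m = 21807  ⇒  m ≈ 375.3 g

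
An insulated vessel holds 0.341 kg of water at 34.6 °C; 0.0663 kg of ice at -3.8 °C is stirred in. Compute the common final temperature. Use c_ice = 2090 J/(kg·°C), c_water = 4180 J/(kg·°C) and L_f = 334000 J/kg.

Let T be the final temperature. ΣQ_i = 0:
ice -3.8→0 °C: 0.0663×2090×3.8 = 526.55; melt ice: 0.0663×334000 = 22144; meltwater 0→T: 0.0663×4180×T = 277.13 T; water cools: 0.341×4180×(T − 34.6) = 1425.4(T − 34.6)
1702.5 T = 49318 − 22671 = 26647
T ≈ 15.65 °C (positive, so assuming full melt was valid).

T_f ≈ 15.7 °C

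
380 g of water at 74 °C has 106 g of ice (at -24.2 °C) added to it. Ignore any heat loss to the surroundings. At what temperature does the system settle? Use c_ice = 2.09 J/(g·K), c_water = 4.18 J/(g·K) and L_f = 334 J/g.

Setting the total heat transfer to zero:
warm ice to 0 °C: 106×2.09×(0 − (-24.2)) = 5361.3; melt ice: 106×334 = 35404; meltwater 0→T: 106×4.18×T = 443.08 T; water: 1588.4(T − 74)
2031.5 T = 117542 − 40765 = 76776
T ≈ 37.79 °C — above 0 °C, consistent with complete melting.

T_f ≈ 37.8 °C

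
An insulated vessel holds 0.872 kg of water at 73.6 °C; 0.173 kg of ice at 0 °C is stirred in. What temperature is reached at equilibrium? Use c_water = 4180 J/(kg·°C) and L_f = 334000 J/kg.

T_f ≈ 48.2 °C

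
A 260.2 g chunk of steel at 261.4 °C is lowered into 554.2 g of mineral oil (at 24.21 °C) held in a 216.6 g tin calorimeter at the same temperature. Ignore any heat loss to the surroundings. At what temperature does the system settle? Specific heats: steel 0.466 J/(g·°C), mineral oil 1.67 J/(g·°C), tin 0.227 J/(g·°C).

Setting the total heat transfer to zero:
260.2*0.466*(T − 261.4) + 554.2*1.67*(T − 24.21) + 216.6*0.227*(T − 24.21) = 0
121.25(T − 261.4) + 925.51(T − 24.21) + 49.17(T − 24.21) = 0
1095.9 T = 55293
T ≈ 50.45 °C

T_f ≈ 50.5 °C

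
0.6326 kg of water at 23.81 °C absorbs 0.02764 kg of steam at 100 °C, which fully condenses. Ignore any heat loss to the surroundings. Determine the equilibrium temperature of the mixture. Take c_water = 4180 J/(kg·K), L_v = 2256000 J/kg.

T_f ≈ 49.6 °C

Setting the total heat transfer to zero:
latent heat released on condensation: 0.02764·2256000 = 62356; condensate cools 100→T: 0.02764·4180·(T − 100) = 115.54(T − 100); water warms: 0.6326·4180·(T − 23.81) = 2644.3(T − 23.81)
2759.8 T = 62356 + 11554 + 62960 = 136869
T ≈ 49.59 °C — below 100 °C, confirming all the steam condensed.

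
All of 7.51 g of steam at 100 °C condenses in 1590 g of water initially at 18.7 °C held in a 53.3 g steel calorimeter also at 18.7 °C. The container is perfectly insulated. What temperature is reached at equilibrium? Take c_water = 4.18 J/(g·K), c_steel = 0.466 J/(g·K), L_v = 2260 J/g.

T_f ≈ 21.6 °C

Setting the total heat transfer to zero:
steam→water at 100 °C releases m L_v = 7.51·2260 = 16973
  condensate cools 100→T: 7.51·4.18·(T − 100) = 31.39(T − 100)
  original water: 6646.2(T − 18.7)
  steel cup: 53.3·0.466·(T − 18.7) = 24.84(T − 18.7)
6702.4 T = 16973 + 3139.2 + 124748 = 144860
T ≈ 21.61 °C (< 100 °C, so full condensation is consistent).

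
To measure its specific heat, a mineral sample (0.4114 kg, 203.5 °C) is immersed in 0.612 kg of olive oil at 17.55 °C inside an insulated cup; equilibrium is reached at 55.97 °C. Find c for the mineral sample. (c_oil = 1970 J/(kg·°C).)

Taking heat into each body as positive, Σ m c ΔT = 0:
0.4114·c·(55.97 − 203.5) + 0.612·1970·(55.97 − 17.55) = 0
-60.69 c = -46321
c = -46321/-60.69 ≈ 763.2 J/(kg·°C)

c ≈ 763 J/(kg·°C)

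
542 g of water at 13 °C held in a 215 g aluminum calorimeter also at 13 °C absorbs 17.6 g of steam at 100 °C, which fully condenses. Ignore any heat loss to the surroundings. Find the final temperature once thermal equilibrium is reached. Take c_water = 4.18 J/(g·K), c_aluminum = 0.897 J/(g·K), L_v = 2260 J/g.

Let T be the final temperature. ΣQ_i = 0:
condense steam: −17.6·2260 = −39776; condensed water 100 °C→T: 73.57(T − 100); water warms: 542·4.18·(T − 13) = 2265.6(T − 13); cup: 192.86(T − 13)
2532 T = 39776 + 7356.8 + 31959 = 79092
T ≈ 31.24 °C — below 100 °C, confirming all the steam condensed.

T_f ≈ 31.2 °C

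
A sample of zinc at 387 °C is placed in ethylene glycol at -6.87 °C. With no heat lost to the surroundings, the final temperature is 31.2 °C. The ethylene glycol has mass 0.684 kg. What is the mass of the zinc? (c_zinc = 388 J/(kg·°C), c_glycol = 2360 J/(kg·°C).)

m ≈ 0.445 kg

Heat gained plus heat lost sum to zero:
m·388·(31.2 − 387) + 0.684·2360·(31.2 − (-6.87)) = 0
-138050 m = -61454
m = -61454/-138050 ≈ 0.4452 kg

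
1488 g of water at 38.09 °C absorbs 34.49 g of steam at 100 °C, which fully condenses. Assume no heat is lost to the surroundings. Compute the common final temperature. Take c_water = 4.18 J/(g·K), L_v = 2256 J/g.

Net heat exchanged in the isolated system is zero:
steam→water at 100 °C releases m L_v = 34.49×2256 = 77809
  condensed water 100 °C→T: 144.17(T − 100)
  original water: 6219.8(T − 38.09)
6364 T = 77809 + 14417 + 236914 = 329140
T ≈ 51.72 °C — below 100 °C, confirming all the steam condensed.

T_f ≈ 51.7 °C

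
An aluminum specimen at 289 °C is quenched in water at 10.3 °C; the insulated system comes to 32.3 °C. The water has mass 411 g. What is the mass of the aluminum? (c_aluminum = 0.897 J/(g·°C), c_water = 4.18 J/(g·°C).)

m ≈ 164 g

|Q_aluminum| = |Q_water|:
m×0.897×(289 − 32.3) = 411×4.18×(32.3 − 10.3)
230.26 m = 37796  ⇒  m ≈ 164.1 g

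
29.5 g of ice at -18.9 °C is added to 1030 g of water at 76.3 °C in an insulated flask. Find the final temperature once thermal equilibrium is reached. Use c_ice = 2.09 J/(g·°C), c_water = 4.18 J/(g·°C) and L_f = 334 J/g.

Net heat exchanged in the isolated system is zero:
warm ice to 0 °C: 29.5·2.09·(0 − (-18.9)) = 1165.3; latent heat to melt: 29.5·334 = 9853; warm the meltwater: 123.31 T; water: 4305.4(T − 76.3)
4428.7 T = 328502 − 11018 = 317484
T ≈ 71.69 °C. Since T > 0 °C, the all-ice-melts assumption holds.

T_f ≈ 71.7 °C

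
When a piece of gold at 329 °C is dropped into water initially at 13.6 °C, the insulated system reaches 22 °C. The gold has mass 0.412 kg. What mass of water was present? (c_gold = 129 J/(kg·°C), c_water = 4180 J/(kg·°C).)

Conservation of energy gives ΣQ = 0:
0.412×129×(22 − 329) + m×4180×(22 − 13.6) = 0
35112 m = 16316
m = 16316/35112 ≈ 0.4647 kg

m ≈ 0.465 kg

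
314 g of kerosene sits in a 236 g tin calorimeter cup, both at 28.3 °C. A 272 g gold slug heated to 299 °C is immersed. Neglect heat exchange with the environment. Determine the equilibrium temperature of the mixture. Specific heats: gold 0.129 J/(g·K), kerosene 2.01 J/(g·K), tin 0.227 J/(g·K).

T_f ≈ 41.5 °C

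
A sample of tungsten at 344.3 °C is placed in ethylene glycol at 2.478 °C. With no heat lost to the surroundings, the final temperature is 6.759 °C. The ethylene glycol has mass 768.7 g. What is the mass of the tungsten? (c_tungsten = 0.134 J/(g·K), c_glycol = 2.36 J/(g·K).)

Heat gained plus heat lost sum to zero:
m×0.134×(6.759 − 344.3) + 768.7×2.36×(6.759 − 2.478) = 0
-45.23 m = -7766.3
m = -7766.3/-45.23 ≈ 171.7 g

m ≈ 172 g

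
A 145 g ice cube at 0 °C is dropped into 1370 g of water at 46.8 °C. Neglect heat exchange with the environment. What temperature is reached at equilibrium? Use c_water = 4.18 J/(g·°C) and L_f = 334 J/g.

Energy conservation, ΣQ = 0:
fusion: m_ice L_f = 145·334 = 48430
  meltwater 0→T: 145·4.18·T = 606.1 T
  water cools: 1370·4.18·(T − 46.8) = 5726.6(T − 46.8)
6332.7 T = 268005 − 48430 = 219575
T ≈ 34.67 °C — above 0 °C, consistent with complete melting.

T_f ≈ 34.7 °C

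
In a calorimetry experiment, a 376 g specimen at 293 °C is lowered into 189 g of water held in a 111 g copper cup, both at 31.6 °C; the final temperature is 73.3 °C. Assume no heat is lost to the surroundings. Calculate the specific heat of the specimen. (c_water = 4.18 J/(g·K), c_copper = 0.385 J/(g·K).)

Taking heat into each body as positive, Σ m c ΔT = 0:
376·c·(73.3 − 293) + 189·4.18·(73.3 − 31.6) + 111·0.385·(73.3 − 31.6) = 0
-82607 c = -34726
c = -34726/-82607 ≈ 0.4204 J/(g·K)

c ≈ 0.42 J/(g·K)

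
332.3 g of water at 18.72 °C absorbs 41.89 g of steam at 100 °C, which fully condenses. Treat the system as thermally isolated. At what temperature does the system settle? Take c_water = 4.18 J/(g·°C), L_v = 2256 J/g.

Energy balance with sensible and latent terms:
condense steam: −41.89·2256 = −94504
  condensed water 100 °C→T: 175.1(T − 100)
  original water: 1389(T − 18.72)
1564.1 T = 94504 + 17510 + 26002 = 138016
T ≈ 88.24 °C — below 100 °C, confirming all the steam condensed.

T_f ≈ 88.2 °C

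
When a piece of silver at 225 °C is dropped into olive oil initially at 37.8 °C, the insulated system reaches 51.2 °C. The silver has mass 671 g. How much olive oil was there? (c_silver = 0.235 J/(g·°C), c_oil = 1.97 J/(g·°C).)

m ≈ 1040 g

|Q_silver| = |Q_oil|:
671×0.235×(225 − 51.2) = m×1.97×(51.2 − 37.8)
26.4 m = 27406  ⇒  m ≈ 1038 g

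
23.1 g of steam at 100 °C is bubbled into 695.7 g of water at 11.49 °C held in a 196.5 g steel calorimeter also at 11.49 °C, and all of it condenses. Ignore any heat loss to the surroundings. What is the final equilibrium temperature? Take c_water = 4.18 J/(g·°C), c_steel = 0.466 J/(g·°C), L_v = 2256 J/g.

T_f ≈ 31.1 °C

Taking heat into each body as positive, Σ m c ΔT = 0:
latent heat released on condensation: 23.1×2256 = 52114
  condensate cools 100→T: 23.1×4.18×(T − 100) = 96.56(T − 100)
  water warms: 695.7×4.18×(T − 11.49) = 2908(T − 11.49)
  steel cup: 196.5×0.466×(T − 11.49) = 91.57(T − 11.49)
3096.2 T = 52114 + 9655.8 + 34465 = 96235
T ≈ 31.08 °C (< 100 °C, so full condensation is consistent).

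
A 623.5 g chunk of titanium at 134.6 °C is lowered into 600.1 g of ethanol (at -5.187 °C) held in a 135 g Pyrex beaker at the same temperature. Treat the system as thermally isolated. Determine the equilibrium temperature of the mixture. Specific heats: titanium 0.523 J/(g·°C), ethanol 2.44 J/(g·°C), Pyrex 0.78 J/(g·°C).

T_f is the heat-capacity-weighted average of the initial temperatures:
T_f = (326.09·134.6 + 1464.2·(-5.187) + 105.3·(-5.187)) / (326.09 + 1464.2 + 105.3)
    = 35751 / 1895.6 ≈ 18.86 °C

T_f ≈ 18.9 °C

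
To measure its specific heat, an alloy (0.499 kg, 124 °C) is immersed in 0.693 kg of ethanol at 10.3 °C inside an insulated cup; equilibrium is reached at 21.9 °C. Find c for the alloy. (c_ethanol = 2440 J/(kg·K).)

c ≈ 385 J/(kg·K)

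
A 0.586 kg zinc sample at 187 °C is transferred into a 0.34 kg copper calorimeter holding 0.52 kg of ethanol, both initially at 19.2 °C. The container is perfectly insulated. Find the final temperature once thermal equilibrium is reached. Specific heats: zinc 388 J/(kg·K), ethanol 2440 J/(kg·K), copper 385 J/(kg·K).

T_f ≈ 42.6 °C

Let T be the final temperature. ΣQ_i = 0:
0.586*388*(T − 187) + 0.52*2440*(T − 19.2) + 0.34*385*(T − 19.2) = 0
1627.1 T = 69392
T = 69392/1627.1 ≈ 42.65 °C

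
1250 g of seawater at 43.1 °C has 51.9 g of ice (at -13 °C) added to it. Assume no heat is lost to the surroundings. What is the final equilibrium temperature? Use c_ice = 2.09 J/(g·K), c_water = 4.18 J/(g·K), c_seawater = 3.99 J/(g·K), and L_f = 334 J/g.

T_f ≈ 37.7 °C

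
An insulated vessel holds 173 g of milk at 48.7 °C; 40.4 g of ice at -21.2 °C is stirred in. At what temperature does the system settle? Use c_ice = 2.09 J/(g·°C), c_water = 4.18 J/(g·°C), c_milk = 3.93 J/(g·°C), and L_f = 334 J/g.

T_f ≈ 21.0 °C

Sum of m c ΔT and latent-heat terms is zero:
ice -21.2→0 °C: 40.4·2.09·21.2 = 1790
  fusion: m_ice L_f = 40.4·334 = 13494
  warm the meltwater: 168.87 T
  milk: 679.89(T − 48.7)
848.76 T = 33111 − 15284 = 17827
T ≈ 21.00 °C (positive, so assuming full melt was valid).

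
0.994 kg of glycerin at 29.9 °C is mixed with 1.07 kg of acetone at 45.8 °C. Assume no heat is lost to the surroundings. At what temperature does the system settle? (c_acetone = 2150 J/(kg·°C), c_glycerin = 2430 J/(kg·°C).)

T_f is the heat-capacity-weighted average of the initial temperatures:
T_f = (2300.5*45.8 + 2415.4*29.9) / (2300.5 + 2415.4)
    = 177584 / 4715.9 ≈ 37.66 °C

T_f ≈ 37.7 °C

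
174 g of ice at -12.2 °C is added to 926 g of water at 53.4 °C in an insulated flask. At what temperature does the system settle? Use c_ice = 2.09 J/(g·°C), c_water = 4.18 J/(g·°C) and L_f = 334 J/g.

T_f ≈ 31.3 °C

Conservation of energy gives ΣQ = 0:
ice -12.2→0 °C: 174×2.09×12.2 = 4436.7
  latent heat to melt: 174×334 = 58116
  meltwater 0→T: 174×4.18×T = 727.32 T
  water cools: 926×4.18×(T − 53.4) = 3870.7(T − 53.4)
4598 T = 206694 − 62553 = 144142
T ≈ 31.35 °C. Since T > 0 °C, the all-ice-melts assumption holds.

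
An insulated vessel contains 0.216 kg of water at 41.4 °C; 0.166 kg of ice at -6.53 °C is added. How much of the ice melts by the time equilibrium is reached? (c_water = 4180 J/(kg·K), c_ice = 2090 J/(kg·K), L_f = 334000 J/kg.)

m_melted ≈ 0.105 kg

Heat available from the water dropping to 0 °C: 0.216×4180×41.4 = 37379 J.
Warming the ice to 0 °C takes 0.166×2090×6.53 = 2265.5 J, leaving 35114 J for melting.
To melt every bit of ice: 0.166×334000 = 55444 J.
Since 35114 < 55444 J, not all the ice melts; equilibrium is at 0 °C.
Mass melted = 35114/334000 ≈ 0.1051 kg.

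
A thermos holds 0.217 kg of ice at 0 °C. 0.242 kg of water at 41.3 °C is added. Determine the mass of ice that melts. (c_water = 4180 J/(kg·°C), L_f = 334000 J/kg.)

Cooling the water to 0 °C releases 0.242×4180×41.3 = 41777 J.
Fully melting the ice requires m_ice L_f = 0.217×334000 = 72478 J.
41777 J < 72478 J, so only part of the ice melts and the system sits at 0 °C.
m_melted×334000 = 41777  ⇒  m_melted ≈ 0.1251 kg.

m_melted ≈ 0.125 kg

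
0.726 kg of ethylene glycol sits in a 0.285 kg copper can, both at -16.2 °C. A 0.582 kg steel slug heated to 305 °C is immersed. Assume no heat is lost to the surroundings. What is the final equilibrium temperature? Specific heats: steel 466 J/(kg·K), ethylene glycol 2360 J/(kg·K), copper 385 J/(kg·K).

Net heat exchanged in the isolated system is zero:
0.582×466×(T − 305) + 0.726×2360×(T − (-16.2)) + 0.285×385×(T − (-16.2)) = 0
271.21(T − 305) + 1713.4(T − (-16.2)) + 109.72(T − (-16.2)) = 0
(271.21 + 1713.4 + 109.72) T = 271.21×305 + 1713.4×(-16.2) + 109.72×(-16.2)
T = 53186/2094.3 ≈ 25.40 °C

T_f ≈ 25.4 °C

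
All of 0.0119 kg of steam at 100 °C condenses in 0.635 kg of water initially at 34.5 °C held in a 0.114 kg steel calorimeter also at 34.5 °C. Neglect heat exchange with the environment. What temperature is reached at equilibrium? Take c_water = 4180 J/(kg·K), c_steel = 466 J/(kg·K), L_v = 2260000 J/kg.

T_f ≈ 45.4 °C

Net heat exchanged in the isolated system is zero:
latent heat released on condensation: 0.0119·2260000 = 26894; condensed water 100 °C→T: 49.74(T − 100); water warms: 0.635·4180·(T − 34.5) = 2654.3(T − 34.5); steel cup: 0.114·466·(T − 34.5) = 53.12(T − 34.5)
2757.2 T = 26894 + 4974.2 + 93406 = 125274
T ≈ 45.44 °C — below 100 °C, confirming all the steam condensed.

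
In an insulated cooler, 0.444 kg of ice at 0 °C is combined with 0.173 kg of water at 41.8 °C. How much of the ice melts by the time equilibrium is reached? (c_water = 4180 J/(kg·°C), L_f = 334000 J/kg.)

m_melted ≈ 0.0905 kg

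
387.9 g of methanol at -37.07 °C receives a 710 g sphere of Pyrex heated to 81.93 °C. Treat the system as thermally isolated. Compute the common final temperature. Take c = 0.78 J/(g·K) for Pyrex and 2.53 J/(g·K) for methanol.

T_f ≈ 5.9 °C

|Q_Pyrex| = |Q_methanol|:
710×0.78×(81.93 − T) = 387.9×2.53×(T − (-37.07))
553.8(81.93 − T) = 981.39(T − (-37.07))
1535.2 T = 8992.8  ⇒  T ≈ 5.86 °C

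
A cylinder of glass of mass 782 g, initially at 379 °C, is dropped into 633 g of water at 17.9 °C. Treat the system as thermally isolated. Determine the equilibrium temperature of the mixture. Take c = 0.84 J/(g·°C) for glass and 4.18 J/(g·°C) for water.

Taking heat into each body as positive, Σ m c ΔT = 0:
782*0.84*(T − 379) + 633*4.18*(T − 17.9) = 0
656.88(T − 379) + 2645.9(T − 17.9) = 0
(656.88 + 2645.9) T = 656.88*379 + 2645.9*17.9
T = 296320 / 3302.8 = 89.7 °C

T_f ≈ 89.7 °C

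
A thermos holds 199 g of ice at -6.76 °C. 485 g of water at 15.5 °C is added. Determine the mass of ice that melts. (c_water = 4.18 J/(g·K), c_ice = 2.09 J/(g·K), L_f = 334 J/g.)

Water can give up m c ΔT = 485·4.18·15.5 = 31423 J before reaching 0 °C.
Warming the ice to 0 °C takes 199·2.09·6.76 = 2811.6 J, leaving 28612 J for melting.
Melting all 199 g of ice would need 199·334 = 66466 J.
28612 J < 66466 J, so only part of the ice melts and the system sits at 0 °C.
m_melted·334 = 28612  ⇒  m_melted ≈ 85.66 g.

m_melted ≈ 85.7 g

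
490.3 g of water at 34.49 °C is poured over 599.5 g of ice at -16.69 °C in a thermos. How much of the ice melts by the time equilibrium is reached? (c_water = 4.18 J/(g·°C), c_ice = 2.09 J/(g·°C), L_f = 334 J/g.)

m_melted ≈ 149 g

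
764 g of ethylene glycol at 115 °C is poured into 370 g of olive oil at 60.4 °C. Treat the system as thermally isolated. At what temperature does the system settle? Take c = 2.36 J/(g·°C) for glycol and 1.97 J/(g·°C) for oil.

T_f ≈ 99.3 °C

Net heat exchanged in the isolated system is zero:
764*2.36*(T − 115) + 370*1.97*(T − 60.4) = 0
1803(T − 115) + 728.9(T − 60.4) = 0
2531.9 T = 251375
T = 251375/2531.9 ≈ 99.28 °C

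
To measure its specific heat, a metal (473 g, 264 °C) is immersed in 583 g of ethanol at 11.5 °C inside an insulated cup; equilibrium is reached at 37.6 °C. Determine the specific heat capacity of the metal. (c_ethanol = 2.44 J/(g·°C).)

c ≈ 0.347 J/(g·°C)

m_s c (T_s − T_f) = m_ethanol c_ethanol (T_f − T_0):
473×c×(264 − 37.6) = 583×2.44×(37.6 − 11.5)
107087 c = 37128  ⇒  c ≈ 0.3467 J/(g·°C)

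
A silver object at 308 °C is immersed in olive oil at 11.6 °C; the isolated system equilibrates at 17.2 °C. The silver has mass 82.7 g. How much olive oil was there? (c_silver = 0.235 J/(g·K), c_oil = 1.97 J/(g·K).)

Heat lost by the silver = heat gained by the oil:
82.7×0.235×(308 − 17.2) = m×1.97×(17.2 − 11.6)
11.03 m = 5651.6  ⇒  m ≈ 512.3 g

m ≈ 512 g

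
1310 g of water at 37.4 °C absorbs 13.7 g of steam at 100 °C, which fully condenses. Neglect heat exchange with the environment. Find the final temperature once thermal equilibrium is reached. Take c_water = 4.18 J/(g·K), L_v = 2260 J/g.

Energy balance with sensible and latent terms:
condense steam: −13.7·2260 = −30962; condensed water 100 °C→T: 57.27(T − 100); water warms: 1310·4.18·(T − 37.4) = 5475.8(T − 37.4)
5533.1 T = 30962 + 5726.6 + 204795 = 241484
T ≈ 43.64 °C, under the boiling point, so the assumption holds.

T_f ≈ 43.6 °C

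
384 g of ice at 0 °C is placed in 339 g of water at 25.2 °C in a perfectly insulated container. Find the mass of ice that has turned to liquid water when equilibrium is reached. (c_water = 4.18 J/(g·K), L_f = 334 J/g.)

m_melted ≈ 107 g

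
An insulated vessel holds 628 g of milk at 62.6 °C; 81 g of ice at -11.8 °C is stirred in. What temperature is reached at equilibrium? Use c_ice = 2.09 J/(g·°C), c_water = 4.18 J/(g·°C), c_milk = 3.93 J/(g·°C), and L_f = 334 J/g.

Net heat exchanged in the isolated system is zero:
ice -11.8→0 °C: 81·2.09·11.8 = 1997.6; fusion: m_ice L_f = 81·334 = 27054; warm the meltwater: 338.58 T; milk cools: 628·3.93·(T − 62.6) = 2468(T − 62.6)
2806.6 T = 154499 − 29052 = 125448
T ≈ 44.70 °C — above 0 °C, consistent with complete melting.

T_f ≈ 44.7 °C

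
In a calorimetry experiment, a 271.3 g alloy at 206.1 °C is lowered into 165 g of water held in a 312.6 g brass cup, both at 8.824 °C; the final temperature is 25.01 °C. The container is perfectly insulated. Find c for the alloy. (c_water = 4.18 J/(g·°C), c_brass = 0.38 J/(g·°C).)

Energy conservation, ΣQ = 0:
271.3·c·(25.01 − 206.1) + 165·4.18·(25.01 − 8.824) + 312.6·0.38·(25.01 − 8.824) = 0
-49130 c = -13086
c = -13086/-49130 ≈ 0.2664 J/(g·°C)

c ≈ 0.266 J/(g·°C)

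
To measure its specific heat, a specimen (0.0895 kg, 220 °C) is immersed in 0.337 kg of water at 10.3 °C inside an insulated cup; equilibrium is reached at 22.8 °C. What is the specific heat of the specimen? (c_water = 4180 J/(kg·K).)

m_s c (T_s − T_f) = m_water c_water (T_f − T_0):
0.0895·c·(220 − 22.8) = 0.337·4180·(22.8 − 10.3)
17.65 c = 17608  ⇒  c ≈ 997.7 J/(kg·K)

c ≈ 998 J/(kg·K)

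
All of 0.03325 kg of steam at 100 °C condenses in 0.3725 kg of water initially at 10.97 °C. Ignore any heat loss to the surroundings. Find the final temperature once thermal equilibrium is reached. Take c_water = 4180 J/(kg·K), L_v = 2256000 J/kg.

T_f ≈ 62.5 °C

Energy conservation, ΣQ = 0:
latent heat released on condensation: 0.03325×2256000 = 75012
  condensed water 100 °C→T: 138.99(T − 100)
  water warms: 0.3725×4180×(T − 10.97) = 1557(T − 10.97)
1696 T = 75012 + 13899 + 17081 = 105991
T ≈ 62.49 °C, under the boiling point, so the assumption holds.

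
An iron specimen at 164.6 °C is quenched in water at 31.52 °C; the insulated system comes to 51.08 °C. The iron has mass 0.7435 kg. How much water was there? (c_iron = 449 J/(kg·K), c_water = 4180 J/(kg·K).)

Heat gained plus heat lost sum to zero:
0.7435×449×(51.08 − 164.6) + m×4180×(51.08 − 31.52) = 0
81761 m = 37897
m = 37897/81761 ≈ 0.4635 kg

m ≈ 0.464 kg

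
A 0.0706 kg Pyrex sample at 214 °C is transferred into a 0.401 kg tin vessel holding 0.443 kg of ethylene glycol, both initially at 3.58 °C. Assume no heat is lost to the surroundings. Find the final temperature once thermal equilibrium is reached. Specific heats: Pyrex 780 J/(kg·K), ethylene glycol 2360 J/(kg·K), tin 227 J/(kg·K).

Let T be the final temperature. ΣQ_i = 0:
0.0706×780×(T − 214) + 0.443×2360×(T − 3.58) + 0.401×227×(T − 3.58) = 0
1191.6 T = 15853
T = 15853 / 1191.6 = 13.3 °C

T_f ≈ 13.3 °C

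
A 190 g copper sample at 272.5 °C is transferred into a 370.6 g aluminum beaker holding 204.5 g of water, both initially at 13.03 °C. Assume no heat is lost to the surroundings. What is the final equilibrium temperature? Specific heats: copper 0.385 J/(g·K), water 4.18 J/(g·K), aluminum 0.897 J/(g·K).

T_f ≈ 28.1 °C

Energy conservation, ΣQ = 0:
190×0.385×(T − 272.5) + 204.5×4.18×(T − 13.03) + 370.6×0.897×(T − 13.03) = 0
1260.4 T = 35403
T = 35403 / 1260.4 = 28.1 °C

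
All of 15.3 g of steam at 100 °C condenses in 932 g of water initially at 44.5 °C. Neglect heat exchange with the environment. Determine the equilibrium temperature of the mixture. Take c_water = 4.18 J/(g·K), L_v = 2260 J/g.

T_f ≈ 54.1 °C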